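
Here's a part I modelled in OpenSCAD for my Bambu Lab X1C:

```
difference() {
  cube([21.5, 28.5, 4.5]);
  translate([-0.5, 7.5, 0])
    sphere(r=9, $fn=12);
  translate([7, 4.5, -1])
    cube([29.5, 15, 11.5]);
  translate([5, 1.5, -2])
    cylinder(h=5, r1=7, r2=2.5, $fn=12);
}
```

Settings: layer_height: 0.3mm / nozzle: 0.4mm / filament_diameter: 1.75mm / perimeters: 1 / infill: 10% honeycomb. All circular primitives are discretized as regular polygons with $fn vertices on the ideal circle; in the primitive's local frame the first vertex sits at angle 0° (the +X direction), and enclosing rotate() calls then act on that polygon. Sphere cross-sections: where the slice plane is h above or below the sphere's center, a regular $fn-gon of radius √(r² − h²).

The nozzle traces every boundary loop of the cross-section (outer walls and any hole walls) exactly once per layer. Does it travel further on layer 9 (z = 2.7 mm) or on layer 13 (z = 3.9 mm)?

Layer 9 (z = 2.7): the 21.5×28.5 cube contributes its full rectangle (perimeter 100.00 mm); the r=9 sphere at (-0.5, 7.5) contributes a regular 12-gon of circumradius √(9²−2.7²) = 8.585 (perimeter = 2·12·8.585·sin(180°/12) = 53.33 mm); the cube at (7, 4.5) (footprint 29.5×15) is included at this height (perimeter 89.00 mm); the cone at (5, 1.5): at t=0.940 of its height the radius interpolates to r₁+(r₂−r₁)t = 2.770, giving a regular 12-gon of that circumradius (perimeter = 2·12·2.770·sin(180°/12) = 17.21 mm); Subtracting the remaining from the first: starting from the 21.5×28.5 cube, the r=9 sphere at (-0.5, 7.5) partially overlaps it — only the 100.36 mm² overlap (of its 221.13 mm²) is removed, clipping the outline; the 29.5×15 cube at (7, 4.5) partially overlaps it — only the 213.25 mm² overlap (of its 442.50 mm²) is removed, clipping the outline; the cone at (5, 1.5) partially overlaps it — only the 7.10 mm² overlap (of its 23.02 mm²) is removed, clipping the outline — boundary = 111.92 mm. So its perimeter = 111.92 mm. Layer 13 (z = 3.9): the cube (footprint 21.5×28.5) is included at this height (perimeter 100.00 mm); the r=9 sphere at (-0.5, 7.5) contributes a regular 12-gon of circumradius √(9²−3.9²) = 8.111 (perimeter = 2·12·8.111·sin(180°/12) = 50.38 mm); the cube at (7, 4.5) is present — its section is the full 29.5×15 rectangle (perimeter 89.00 mm); the cone at (5, 1.5) is absent (z outside [-2, 3]); Subtracting the remaining from the first: starting from the 21.5×28.5 cube, the r=9 sphere at (-0.5, 7.5) partially overlaps it — only the 90.22 mm² overlap (of its 197.37 mm²) is removed, clipping the outline; the 29.5×15 cube at (7, 4.5) partially overlaps it — only the 216.11 mm² overlap (of its 442.50 mm²) is removed, clipping the outline — boundary = 124.77 mm. So its perimeter = 124.77 mm. Layer 13 is larger (124.77 vs 111.92 mm).

layer 13 (z = 3.9 mm)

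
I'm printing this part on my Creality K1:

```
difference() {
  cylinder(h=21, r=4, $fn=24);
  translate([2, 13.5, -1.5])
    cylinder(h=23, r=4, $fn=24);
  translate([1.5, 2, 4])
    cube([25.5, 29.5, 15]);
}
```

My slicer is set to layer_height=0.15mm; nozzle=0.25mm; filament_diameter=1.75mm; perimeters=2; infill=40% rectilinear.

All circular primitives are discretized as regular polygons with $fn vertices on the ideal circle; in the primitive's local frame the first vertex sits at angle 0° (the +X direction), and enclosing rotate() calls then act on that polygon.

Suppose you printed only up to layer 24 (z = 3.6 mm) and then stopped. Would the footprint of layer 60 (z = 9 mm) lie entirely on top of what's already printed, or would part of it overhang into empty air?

Compare the two slices. At z = 3.6: the r=4 cylinder gives a regular 24-gon of circumradius 4 (constant along its height) (area = (24/2)·4.000²·sin(360°/24) = 49.69 mm²); the r=4 cylinder at (2, 13.5) gives a regular 24-gon of circumradius 4 (constant along its height) (area = (24/2)·4.000²·sin(360°/24) = 49.69 mm²); the cube at (1.5, 2) is absent (z outside [4, 19]); Subtracting the remaining from the first: starting from the r=4 cylinder (49.69 mm²), the r=4 cylinder at (2, 13.5) misses the remaining region (no effect) — area = 49.69 mm². At z = 9: the cylinder: section is a regular 24-gon, circumradius r=4 (area = (24/2)·4.000²·sin(360°/24) = 49.69 mm²); the r=4 cylinder at (2, 13.5) contributes a regular 24-gon of circumradius 4 (area = (24/2)·4.000²·sin(360°/24) = 49.69 mm²); the cube at (1.5, 2) (footprint 25.5×29.5) is included at this height (area 752.25 mm²); After the difference (first − rest): starting from the r=4 cylinder (49.69 mm²), the r=4 cylinder at (2, 13.5) misses the remaining region (no effect); the 25.5×29.5 cube at (1.5, 2) partially overlaps it — only the 2.00 mm² overlap (of its 752.25 mm²) is removed, clipping the outline — area = 47.70 mm². Checking containment: the cross-section at z = 9 is a subset of the cross-section at z = 3.6.

entirely on top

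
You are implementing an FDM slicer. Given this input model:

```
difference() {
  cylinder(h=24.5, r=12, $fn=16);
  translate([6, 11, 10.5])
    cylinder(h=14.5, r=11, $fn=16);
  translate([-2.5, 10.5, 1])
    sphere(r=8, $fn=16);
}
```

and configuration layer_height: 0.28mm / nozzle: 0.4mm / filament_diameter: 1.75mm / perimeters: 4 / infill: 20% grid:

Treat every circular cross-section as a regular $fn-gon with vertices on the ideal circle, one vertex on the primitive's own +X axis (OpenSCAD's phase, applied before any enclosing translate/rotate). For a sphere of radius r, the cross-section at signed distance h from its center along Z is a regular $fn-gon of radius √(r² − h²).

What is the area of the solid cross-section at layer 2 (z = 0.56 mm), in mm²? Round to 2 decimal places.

341.13 mm²

At z = 0.56 mm: the r=12 cylinder gives a regular 16-gon of circumradius 12 (constant along its height) (area = (16/2)·12.000²·sin(360°/16) = 440.85 mm²); the cylinder at (6, 11) is absent (z outside [10.5, 25]); the sphere at (-2.5, 10.5): section is a regular 16-gon, circumradius = √(r²−h²) = √(8²−0.44²) = 7.988 (area = (16/2)·7.988²·sin(360°/16) = 195.34 mm²); Subtracting the remaining from the first: starting from the r=12 cylinder (440.85 mm²), the r=8 sphere at (-2.5, 10.5) partially overlaps it — only the 99.72 mm² overlap (of its 195.34 mm²) is removed, clipping the outline — area = 341.13 mm². Overall, the cross-section is a single solid region. Net area = 341.13 mm².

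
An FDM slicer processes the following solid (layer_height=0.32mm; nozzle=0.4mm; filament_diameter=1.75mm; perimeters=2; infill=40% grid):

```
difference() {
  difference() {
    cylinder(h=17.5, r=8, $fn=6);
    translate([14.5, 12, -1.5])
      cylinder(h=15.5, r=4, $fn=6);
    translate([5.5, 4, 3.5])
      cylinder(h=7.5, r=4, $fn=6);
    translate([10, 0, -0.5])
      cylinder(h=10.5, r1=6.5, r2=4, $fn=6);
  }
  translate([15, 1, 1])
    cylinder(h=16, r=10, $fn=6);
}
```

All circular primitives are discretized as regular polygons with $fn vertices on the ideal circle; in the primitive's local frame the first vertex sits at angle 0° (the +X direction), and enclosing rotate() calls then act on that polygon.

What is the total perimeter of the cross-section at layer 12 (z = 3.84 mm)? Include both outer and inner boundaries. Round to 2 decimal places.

At z = 3.84 mm: the r=8 cylinder contributes a regular 6-gon of circumradius 8 (perimeter = 2·6·8.000·sin(180°/6) = 48.00 mm); the r=4 cylinder at (14.5, 12) contributes a regular 6-gon of circumradius 4 (perimeter = 2·6·4.000·sin(180°/6) = 24.00 mm); the r=4 cylinder at (5.5, 4) gives a regular 6-gon of circumradius 4 (constant along its height) (perimeter = 2·6·4.000·sin(180°/6) = 24.00 mm); the cone at (10, 0) (r1=6.5→r2=4) has section circumradius 5.467 here — a regular 6-gon (perimeter = 2·6·5.467·sin(180°/6) = 32.80 mm); After the difference (first − rest): starting from the r=8 cylinder, the r=4 cylinder at (14.5, 12) misses the remaining region (no effect); the r=4 cylinder at (5.5, 4) partially overlaps it — only the 21.82 mm² overlap (of its 41.57 mm²) is removed, clipping the outline; the cone at (10, 0) partially overlaps it — only the 6.91 mm² overlap (of its 77.64 mm²) is removed, clipping the outline — boundary = 48.53 mm; the cylinder at (15, 1): section is a regular 6-gon, circumradius r=10 (perimeter = 2·6·10.000·sin(180°/6) = 60.00 mm); Taking the first minus the rest: starting from that combined region, the r=10 cylinder at (15, 1) misses the remaining region (no effect) — boundary = 48.53 mm. Overall, the cross-section is a single solid region. Total boundary length (outer) = 48.53 mm.

48.53 mm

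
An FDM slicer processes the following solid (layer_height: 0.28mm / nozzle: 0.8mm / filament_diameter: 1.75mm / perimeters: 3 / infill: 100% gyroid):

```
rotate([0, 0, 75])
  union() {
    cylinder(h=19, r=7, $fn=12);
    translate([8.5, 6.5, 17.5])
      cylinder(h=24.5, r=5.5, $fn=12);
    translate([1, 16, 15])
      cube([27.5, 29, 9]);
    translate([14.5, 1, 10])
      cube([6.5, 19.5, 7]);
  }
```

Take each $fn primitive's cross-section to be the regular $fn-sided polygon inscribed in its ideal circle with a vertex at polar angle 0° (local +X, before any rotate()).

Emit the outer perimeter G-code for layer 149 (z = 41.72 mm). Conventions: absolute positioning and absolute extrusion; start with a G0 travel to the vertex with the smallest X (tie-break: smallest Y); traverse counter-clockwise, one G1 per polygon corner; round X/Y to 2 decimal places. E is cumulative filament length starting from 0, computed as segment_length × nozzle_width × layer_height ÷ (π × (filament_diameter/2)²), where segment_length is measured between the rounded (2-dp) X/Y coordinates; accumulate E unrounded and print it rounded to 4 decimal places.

G0 X-9.39 Y8.47 Z41.72
G1 X-7.97 Y6.00 E0.2653
G1 X-5.50 Y4.58 E0.5307
G1 X-2.66 Y4.58 E0.7951
G1 X-0.19 Y6.00 E1.0605
G1 X1.23 Y8.47 E1.3258
G1 X1.23 Y11.32 E1.5912
G1 X-0.19 Y13.78 E1.8557
G1 X-2.66 Y15.21 E2.1215
G1 X-5.50 Y15.21 E2.3860
G1 X-7.97 Y13.78 E2.6518
G1 X-9.39 Y11.32 E2.9163
G1 X-9.39 Y8.47 E3.1818

At z = 41.72 mm: the cylinder is absent (z outside [0, 19]); the r=5.5 cylinder at (8.5, 6.5) contributes a regular 12-gon of circumradius 5.5; the cube at (1, 16) is not intersected at this z (z outside [15, 24]); the cube at (14.5, 1) does not reach this height (z outside [10, 17]); Combining (union): only the r=5.5 cylinder at (8.5, 6.5) is present, so the union is just that shape — 1 connected region; (rotated 75° about Z; rotation is an isometry so areas/perimeters/island counts are preserved). The outline is a single polygon with 12 vertices. Extrusion per mm of travel: 0.8 × 0.28 / (π × 0.875²) = 0.093128. Accumulating E over each segment gives final E = 3.1818.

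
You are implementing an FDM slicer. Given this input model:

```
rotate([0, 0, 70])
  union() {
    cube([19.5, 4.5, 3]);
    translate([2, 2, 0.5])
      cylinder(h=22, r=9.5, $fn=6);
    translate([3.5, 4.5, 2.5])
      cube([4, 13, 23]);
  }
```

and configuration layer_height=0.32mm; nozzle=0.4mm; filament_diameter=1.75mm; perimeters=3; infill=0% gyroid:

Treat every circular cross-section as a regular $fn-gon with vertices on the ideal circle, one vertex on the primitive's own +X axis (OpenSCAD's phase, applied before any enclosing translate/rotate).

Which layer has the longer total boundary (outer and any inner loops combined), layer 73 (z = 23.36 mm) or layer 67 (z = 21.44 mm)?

Layer 73 (z = 23.36): the cube is not intersected at this z (z outside [0, 3]); the cylinder at (2, 2) is absent (z outside [0.5, 22.5]); the 4×13 cube at (3.5, 4.5) contributes its full rectangle (perimeter 34.00 mm); Taking the union: only the 4×13 cube at (3.5, 4.5) is present, so the union is just that shape — boundary = 34.00 mm; (whole slice rotated 70° about Z — lengths, areas and connectivity unchanged). So its perimeter = 34.00 mm. Layer 67 (z = 21.44): the cube is not intersected at this z (z outside [0, 3]); the r=9.5 cylinder at (2, 2) gives a regular 6-gon of circumradius 9.5 (constant along its height) (perimeter = 2·6·9.500·sin(180°/6) = 57.00 mm); the 4×13 cube at (3.5, 4.5) contributes its full rectangle (perimeter 34.00 mm); Merging all regions: the regions partially overlap (shared area 22.42 mm²), so the edge portions inside another operand are dropped and the merged outline is re-measured after clipping — boundary = 72.09 mm; (whole slice rotated 70° about Z — lengths, areas and connectivity unchanged). So its perimeter = 72.09 mm. Layer 67 is larger (72.09 vs 34.00 mm).

layer 67 (z = 21.44 mm)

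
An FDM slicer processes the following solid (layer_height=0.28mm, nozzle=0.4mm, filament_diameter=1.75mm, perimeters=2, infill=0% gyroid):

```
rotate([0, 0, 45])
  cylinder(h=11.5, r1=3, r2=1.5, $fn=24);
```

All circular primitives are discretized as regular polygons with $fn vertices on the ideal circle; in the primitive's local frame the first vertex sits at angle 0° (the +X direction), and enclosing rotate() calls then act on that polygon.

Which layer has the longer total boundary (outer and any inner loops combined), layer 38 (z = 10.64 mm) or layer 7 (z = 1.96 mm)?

Layer 38 (z = 10.64): the cone (r1=3→r2=1.5) has section circumradius 1.612 here — a regular 24-gon (perimeter = 2·24·1.612·sin(180°/24) = 10.10 mm); (whole slice rotated 45° about Z — lengths, areas and connectivity unchanged). So its perimeter = 10.10 mm. Layer 7 (z = 1.96): the cone (r1=3→r2=1.5) has section circumradius 2.744 here — a regular 24-gon (perimeter = 2·24·2.744·sin(180°/24) = 17.19 mm); (whole slice rotated 45° about Z — lengths, areas and connectivity unchanged). So its perimeter = 17.19 mm. Layer 7 is larger (17.19 vs 10.10 mm).

layer 7 (z = 1.96 mm)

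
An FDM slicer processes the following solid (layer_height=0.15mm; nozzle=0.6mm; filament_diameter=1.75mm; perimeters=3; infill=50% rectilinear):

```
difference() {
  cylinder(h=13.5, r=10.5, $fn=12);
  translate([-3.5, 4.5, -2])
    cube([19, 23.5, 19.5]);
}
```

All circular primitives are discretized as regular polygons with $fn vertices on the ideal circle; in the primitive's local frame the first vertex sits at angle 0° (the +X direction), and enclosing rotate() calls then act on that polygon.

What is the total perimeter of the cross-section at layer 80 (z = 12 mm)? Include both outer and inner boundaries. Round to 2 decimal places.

67.81 mm

At z = 12 mm: the r=10.5 cylinder gives a regular 12-gon of circumradius 10.5 (constant along its height) (perimeter = 2·12·10.500·sin(180°/12) = 65.22 mm); the cube at (-3.5, 4.5) (footprint 19×23.5) is included at this height (perimeter 85.00 mm); Subtracting the remaining from the first: starting from the r=10.5 cylinder, the 19×23.5 cube at (-3.5, 4.5) partially overlaps it — only the 57.51 mm² overlap (of its 446.50 mm²) is removed, clipping the outline — boundary = 67.81 mm. Overall, the cross-section is a single solid region. Total boundary length (outer) = 67.81 mm.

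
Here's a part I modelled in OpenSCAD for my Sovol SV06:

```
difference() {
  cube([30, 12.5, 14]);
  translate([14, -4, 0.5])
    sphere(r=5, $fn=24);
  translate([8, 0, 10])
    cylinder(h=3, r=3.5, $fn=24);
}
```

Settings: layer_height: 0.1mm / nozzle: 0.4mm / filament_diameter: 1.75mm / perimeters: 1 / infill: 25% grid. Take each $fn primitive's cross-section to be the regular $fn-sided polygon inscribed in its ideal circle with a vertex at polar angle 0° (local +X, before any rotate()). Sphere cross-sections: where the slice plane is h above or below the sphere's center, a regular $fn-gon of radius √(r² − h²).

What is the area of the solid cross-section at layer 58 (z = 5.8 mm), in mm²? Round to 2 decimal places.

At z = 5.8 mm: the cube (footprint 30×12.5) is included at this height (area 375.00 mm²); the sphere at (14, -4) is not intersected at this z (|z−center|=5.300 > r=5); the cylinder at (8, 0) is absent (z outside [10, 13]); Taking the first minus the rest: none of the subtracted shapes is present at this height, so the 30×12.5 cube is unchanged — area = 375.00 mm². Overall, the cross-section is a single solid region. Net area = 375.00 mm².

375.00 mm²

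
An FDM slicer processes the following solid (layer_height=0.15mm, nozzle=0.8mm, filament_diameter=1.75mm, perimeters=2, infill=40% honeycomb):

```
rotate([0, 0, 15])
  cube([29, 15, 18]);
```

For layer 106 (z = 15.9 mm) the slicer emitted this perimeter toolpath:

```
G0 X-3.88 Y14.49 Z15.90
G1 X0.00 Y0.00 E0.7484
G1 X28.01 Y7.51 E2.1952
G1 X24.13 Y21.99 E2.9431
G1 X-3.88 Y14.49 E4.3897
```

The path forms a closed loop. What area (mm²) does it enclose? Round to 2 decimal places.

Apply the shoelace formula to the sequence of (X, Y) vertices; enclosed area = 434.84 mm².

434.84 mm²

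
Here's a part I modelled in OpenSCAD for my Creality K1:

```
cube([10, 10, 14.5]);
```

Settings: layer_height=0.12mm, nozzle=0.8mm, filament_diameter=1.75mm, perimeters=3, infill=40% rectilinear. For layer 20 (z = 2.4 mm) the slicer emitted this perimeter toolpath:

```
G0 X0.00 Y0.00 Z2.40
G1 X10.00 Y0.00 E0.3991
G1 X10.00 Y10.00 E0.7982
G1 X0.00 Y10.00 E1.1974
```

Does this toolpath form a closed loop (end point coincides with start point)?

Start point (G0): (0.00, 0.00). End point (last G1): the path does not return to the start — open.

no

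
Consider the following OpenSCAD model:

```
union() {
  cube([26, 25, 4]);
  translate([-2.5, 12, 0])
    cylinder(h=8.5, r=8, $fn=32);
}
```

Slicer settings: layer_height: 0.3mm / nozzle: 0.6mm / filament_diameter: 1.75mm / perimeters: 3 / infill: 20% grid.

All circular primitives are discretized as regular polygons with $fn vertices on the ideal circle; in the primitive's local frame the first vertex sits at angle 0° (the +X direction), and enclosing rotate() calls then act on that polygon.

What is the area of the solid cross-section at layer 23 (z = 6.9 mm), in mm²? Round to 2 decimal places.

At z = 6.9 mm: the cube is absent (z outside [0, 4]); the r=8 cylinder at (-2.5, 12) gives a regular 32-gon of circumradius 8 (constant along its height) (area = (32/2)·8.000²·sin(360°/32) = 199.77 mm²); Taking the union: only the r=8 cylinder at (-2.5, 12) is present, so the union is just that shape — area = 199.77 mm². Overall, the cross-section is a single solid region. Net area = 199.77 mm².

199.77 mm²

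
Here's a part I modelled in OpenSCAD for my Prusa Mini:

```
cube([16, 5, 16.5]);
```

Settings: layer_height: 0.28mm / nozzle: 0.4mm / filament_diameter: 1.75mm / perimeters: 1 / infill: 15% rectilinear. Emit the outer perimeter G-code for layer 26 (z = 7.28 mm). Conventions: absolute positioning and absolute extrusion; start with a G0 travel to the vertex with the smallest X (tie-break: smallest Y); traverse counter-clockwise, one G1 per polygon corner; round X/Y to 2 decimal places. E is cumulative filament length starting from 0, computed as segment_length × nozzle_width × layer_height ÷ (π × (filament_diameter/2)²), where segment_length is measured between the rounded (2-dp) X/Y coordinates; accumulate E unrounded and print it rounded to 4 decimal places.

At z = 7.28 mm: the cube is present — its section is the full 16×5 rectangle. The outline is a single polygon with 4 vertices. Extrusion per mm of travel: 0.4 × 0.28 / (π × 0.875²) = 0.046564. Accumulating E over each segment gives final E = 1.9557.

G0 X0.00 Y0.00 Z7.28
G1 X16.00 Y0.00 E0.7450
G1 X16.00 Y5.00 E0.9778
G1 X0.00 Y5.00 E1.7229
G1 X0.00 Y0.00 E1.9557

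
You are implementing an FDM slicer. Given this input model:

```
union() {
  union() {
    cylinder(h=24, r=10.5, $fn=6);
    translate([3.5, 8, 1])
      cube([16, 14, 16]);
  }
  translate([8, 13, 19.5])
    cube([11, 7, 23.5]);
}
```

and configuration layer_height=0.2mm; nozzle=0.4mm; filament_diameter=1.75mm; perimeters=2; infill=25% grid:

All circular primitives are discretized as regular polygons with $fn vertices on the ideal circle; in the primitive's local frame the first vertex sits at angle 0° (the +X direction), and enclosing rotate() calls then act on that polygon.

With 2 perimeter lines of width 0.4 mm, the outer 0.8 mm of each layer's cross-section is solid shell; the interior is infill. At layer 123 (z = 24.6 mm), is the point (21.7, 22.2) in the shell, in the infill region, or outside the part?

outside

At z = 24.6 mm: the cylinder is absent (z outside [0, 24]); the cube at (3.5, 8) does not reach this height (z outside [1, 17]); Combining (union): nothing is present at this height; the cube at (8, 13) is present — its section is the full 11×7 rectangle; Taking the union: only the 11×7 cube at (8, 13) is present, so the union is just that shape — 1 connected region. Overall, the cross-section is a single solid region. The nearest boundary edge runs (19.00, 13.00)→(19.00, 20.00); distance from the point to it = 3.48 mm. The point is not inside any of the regions above, so it lies outside the cross-section (3.48 mm from the nearest boundary).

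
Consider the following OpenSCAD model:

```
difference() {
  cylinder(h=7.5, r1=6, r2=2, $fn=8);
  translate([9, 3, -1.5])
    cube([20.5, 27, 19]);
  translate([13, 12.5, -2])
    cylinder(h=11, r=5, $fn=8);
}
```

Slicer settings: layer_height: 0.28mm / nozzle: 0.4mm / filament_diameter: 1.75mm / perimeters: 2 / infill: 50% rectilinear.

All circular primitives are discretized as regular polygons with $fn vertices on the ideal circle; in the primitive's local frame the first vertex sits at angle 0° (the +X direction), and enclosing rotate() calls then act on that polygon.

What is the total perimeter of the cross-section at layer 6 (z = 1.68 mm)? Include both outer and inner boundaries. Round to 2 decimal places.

31.25 mm

At z = 1.68 mm: the cone: at t=0.224 of its height the radius interpolates to r₁+(r₂−r₁)t = 5.104, giving a regular 8-gon of that circumradius (perimeter = 2·8·5.104·sin(180°/8) = 31.25 mm); the cube at (9, 3) (footprint 20.5×27) is included at this height (perimeter 95.00 mm); the cylinder at (13, 12.5): section is a regular 8-gon, circumradius r=5 (perimeter = 2·8·5.000·sin(180°/8) = 30.61 mm); After the difference (first − rest): starting from the cone, the 20.5×27 cube at (9, 3) misses the remaining region (no effect); the r=5 cylinder at (13, 12.5) misses the remaining region (no effect) — boundary = 31.25 mm. Overall, the cross-section is a single solid region. Total boundary length (outer) = 31.25 mm.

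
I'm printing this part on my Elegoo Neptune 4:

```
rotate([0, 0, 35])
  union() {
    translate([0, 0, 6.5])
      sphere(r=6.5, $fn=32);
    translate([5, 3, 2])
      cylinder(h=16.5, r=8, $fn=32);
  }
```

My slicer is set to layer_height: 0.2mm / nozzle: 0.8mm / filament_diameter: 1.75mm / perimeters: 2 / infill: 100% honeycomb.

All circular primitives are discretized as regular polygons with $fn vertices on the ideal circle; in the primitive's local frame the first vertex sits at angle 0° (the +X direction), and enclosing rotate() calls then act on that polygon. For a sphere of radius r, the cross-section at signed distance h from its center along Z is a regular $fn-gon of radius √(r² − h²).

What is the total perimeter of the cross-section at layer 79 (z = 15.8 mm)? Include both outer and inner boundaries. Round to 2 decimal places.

At z = 15.8 mm: the sphere is not intersected at this z (|z−center|=9.300 > r=6.5); the r=8 cylinder at (5, 3) gives a regular 32-gon of circumradius 8 (constant along its height) (perimeter = 2·32·8.000·sin(180°/32) = 50.18 mm); Merging all regions: only the r=8 cylinder at (5, 3) is present, so the union is just that shape — boundary = 50.18 mm; (rotated 35° about Z; rotation is an isometry so areas/perimeters/island counts are preserved). Overall, the cross-section is a single solid region. Total boundary length (outer) = 50.18 mm.

50.18 mm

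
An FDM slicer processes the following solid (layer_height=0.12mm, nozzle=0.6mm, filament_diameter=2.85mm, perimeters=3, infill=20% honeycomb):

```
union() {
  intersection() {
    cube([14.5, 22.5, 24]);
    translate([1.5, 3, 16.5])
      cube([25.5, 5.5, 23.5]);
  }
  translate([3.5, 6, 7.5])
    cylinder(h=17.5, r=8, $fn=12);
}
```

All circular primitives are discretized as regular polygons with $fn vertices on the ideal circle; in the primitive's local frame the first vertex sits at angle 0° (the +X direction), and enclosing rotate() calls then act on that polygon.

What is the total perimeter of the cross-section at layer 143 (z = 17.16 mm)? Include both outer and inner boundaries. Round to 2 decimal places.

56.97 mm

At z = 17.16 mm: the 14.5×22.5 cube contributes its full rectangle (perimeter 74.00 mm); the 25.5×5.5 cube at (1.5, 3) contributes its full rectangle (perimeter 62.00 mm); Taking the intersection: the 25.5×5.5 cube at (1.5, 3) partially overlaps the 14.5×22.5 cube; clipping to the common part keeps 71.50 mm² — boundary = 37.00 mm; the r=8 cylinder at (3.5, 6) gives a regular 12-gon of circumradius 8 (constant along its height) (perimeter = 2·12·8.000·sin(180°/12) = 49.69 mm); Taking the union: the regions partially overlap (shared area 52.96 mm²), so the edge portions inside another operand are dropped and the merged outline is re-measured after clipping — boundary = 56.97 mm. Overall, the cross-section is a single solid region. Total boundary length (outer) = 56.97 mm.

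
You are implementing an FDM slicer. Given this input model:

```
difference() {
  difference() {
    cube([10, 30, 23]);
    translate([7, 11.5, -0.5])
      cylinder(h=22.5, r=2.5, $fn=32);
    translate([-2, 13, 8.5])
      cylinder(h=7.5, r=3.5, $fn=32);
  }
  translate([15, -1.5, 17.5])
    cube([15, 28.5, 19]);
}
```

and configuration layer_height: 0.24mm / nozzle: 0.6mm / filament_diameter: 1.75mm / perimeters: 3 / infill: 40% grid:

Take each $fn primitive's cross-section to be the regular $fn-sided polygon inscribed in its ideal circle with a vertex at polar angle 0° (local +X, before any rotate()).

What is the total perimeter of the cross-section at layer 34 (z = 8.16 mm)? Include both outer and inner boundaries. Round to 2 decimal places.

At z = 8.16 mm: the 10×30 cube contributes its full rectangle (perimeter 80.00 mm); the r=2.5 cylinder at (7, 11.5) gives a regular 32-gon of circumradius 2.5 (constant along its height) (perimeter = 2·32·2.500·sin(180°/32) = 15.68 mm); the cylinder at (-2, 13) does not reach this height (z outside [8.5, 16]); Subtracting the remaining from the first: starting from the 10×30 cube, the r=2.5 cylinder at (7, 11.5) lies wholly inside it (removes its full 19.51 mm² and its 15.68 mm outline becomes a hole wall) — boundary (outer + 1 inner loop) = 95.68 mm; the cube at (15, -1.5) does not reach this height (z outside [17.5, 36.5]); After the difference (first − rest): none of the subtracted shapes is present at this height, so that combined region is unchanged — boundary (outer + 1 inner loop) = 95.68 mm. Overall, the cross-section is one region with 1 hole. Total boundary length (outer + inner) = 95.68 mm.

95.68 mm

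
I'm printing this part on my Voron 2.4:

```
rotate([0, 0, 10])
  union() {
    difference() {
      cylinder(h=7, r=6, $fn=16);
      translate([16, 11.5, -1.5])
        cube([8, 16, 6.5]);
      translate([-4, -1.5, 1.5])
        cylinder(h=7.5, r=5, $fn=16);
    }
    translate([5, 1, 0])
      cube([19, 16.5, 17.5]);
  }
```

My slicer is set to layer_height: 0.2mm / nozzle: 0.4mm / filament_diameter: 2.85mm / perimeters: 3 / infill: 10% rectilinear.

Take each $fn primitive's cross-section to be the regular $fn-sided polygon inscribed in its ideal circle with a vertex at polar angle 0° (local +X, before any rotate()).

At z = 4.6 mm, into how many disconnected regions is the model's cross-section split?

1

At z = 4.6 mm: the cylinder: section is a regular 16-gon, circumradius r=6; the 8×16 cube at (16, 11.5) contributes its full rectangle; the r=5 cylinder at (-4, -1.5) gives a regular 16-gon of circumradius 5 (constant along its height); After the difference (first − rest): starting from the r=6 cylinder, the 8×16 cube at (16, 11.5) misses the remaining region (no effect); the r=5 cylinder at (-4, -1.5) partially overlaps it — only the 46.88 mm² overlap (of its 76.54 mm²) is removed, clipping the outline — 1 connected region; the cube at (5, 1) is present — its section is the full 19×16.5 rectangle; Taking the union: the regions partially overlap (shared area 1.09 mm²), so overlapping operands fuse into one piece — 1 connected region; (whole slice rotated 10° about Z — lengths, areas and connectivity unchanged). The result has 1 disconnected region.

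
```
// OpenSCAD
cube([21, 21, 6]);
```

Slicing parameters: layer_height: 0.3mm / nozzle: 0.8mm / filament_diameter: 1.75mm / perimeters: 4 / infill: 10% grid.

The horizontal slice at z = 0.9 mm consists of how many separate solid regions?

1

At z = 0.9 mm: the cube is present — its section is the full 21×21 rectangle. The result has 1 disconnected region.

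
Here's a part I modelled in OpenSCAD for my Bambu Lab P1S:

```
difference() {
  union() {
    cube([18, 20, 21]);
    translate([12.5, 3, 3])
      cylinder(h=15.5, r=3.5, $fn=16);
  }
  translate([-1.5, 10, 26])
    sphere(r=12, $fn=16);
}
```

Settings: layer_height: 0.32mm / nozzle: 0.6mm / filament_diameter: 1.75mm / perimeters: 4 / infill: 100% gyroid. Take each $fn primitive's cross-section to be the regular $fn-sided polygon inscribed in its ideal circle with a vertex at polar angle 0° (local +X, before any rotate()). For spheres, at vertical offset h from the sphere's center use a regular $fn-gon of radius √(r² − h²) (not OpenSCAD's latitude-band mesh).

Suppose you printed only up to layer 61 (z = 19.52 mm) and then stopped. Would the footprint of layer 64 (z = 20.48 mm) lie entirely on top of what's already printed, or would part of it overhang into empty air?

Compare the two slices. At z = 19.52: the 18×20 cube contributes its full rectangle (area 360.00 mm²); the cylinder at (12.5, 3) does not reach this height (z outside [3, 18.5]); Taking the union: only the 18×20 cube is present, so the union is just that shape — area = 360.00 mm²; the r=12 sphere at (-1.5, 10) contributes a regular 16-gon of circumradius √(12²−6.48²) = 10.100 (area = (16/2)·10.100²·sin(360°/16) = 312.30 mm²); Subtracting the remaining from the first: starting from the result so far (360.00 mm²), the r=12 sphere at (-1.5, 10) partially overlaps it — only the 126.30 mm² overlap (of its 312.30 mm²) is removed, clipping the outline — area = 233.70 mm². At z = 20.48: the 18×20 cube contributes its full rectangle (area 360.00 mm²); the cylinder at (12.5, 3) is not intersected at this z (z outside [3, 18.5]); Taking the union: only the 18×20 cube is present, so the union is just that shape — area = 360.00 mm²; the sphere at (-1.5, 10): section is a regular 16-gon, circumradius = √(r²−h²) = √(12²−5.52²) = 10.655 (area = (16/2)·10.655²·sin(360°/16) = 347.57 mm²); Subtracting the remaining from the first: starting from the result so far (360.00 mm²), the r=12 sphere at (-1.5, 10) partially overlaps it — only the 141.63 mm² overlap (of its 347.57 mm²) is removed, clipping the outline — area = 218.37 mm². Checking containment: the cross-section at z = 20.48 is a subset of the cross-section at z = 19.52.

entirely on top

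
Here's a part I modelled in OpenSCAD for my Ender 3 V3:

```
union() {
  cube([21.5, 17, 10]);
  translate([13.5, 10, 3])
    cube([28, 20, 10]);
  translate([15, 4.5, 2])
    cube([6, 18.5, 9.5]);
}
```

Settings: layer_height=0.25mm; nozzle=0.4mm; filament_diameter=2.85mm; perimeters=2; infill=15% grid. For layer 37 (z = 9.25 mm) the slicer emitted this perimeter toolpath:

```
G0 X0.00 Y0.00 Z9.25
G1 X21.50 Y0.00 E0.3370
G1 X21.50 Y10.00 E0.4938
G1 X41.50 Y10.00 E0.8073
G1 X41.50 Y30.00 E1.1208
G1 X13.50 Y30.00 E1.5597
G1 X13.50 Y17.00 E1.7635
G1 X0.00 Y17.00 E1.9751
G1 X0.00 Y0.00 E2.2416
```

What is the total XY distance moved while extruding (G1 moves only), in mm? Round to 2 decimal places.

143.00 mm

Sum the Euclidean lengths of each G1 segment: total = 143.00 mm.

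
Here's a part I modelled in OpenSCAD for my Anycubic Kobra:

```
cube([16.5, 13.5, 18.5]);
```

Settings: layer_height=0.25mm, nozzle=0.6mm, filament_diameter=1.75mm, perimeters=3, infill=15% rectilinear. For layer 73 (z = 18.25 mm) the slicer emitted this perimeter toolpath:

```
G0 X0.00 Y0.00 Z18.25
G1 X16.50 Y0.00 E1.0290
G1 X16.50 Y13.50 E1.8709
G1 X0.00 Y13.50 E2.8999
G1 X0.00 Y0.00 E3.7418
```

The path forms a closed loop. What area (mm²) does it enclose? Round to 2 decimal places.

Apply the shoelace formula to the sequence of (X, Y) vertices; enclosed area = 222.75 mm².

222.75 mm²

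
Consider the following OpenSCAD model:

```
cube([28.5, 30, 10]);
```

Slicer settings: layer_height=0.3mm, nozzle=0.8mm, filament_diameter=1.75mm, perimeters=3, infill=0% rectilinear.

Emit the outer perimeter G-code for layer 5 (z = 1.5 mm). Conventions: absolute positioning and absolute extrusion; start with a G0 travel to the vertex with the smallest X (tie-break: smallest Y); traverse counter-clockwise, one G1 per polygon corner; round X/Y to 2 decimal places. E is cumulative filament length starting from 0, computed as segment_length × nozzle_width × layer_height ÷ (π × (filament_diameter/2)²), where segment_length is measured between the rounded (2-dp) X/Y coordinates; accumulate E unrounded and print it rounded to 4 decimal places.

G0 X0.00 Y0.00 Z1.50
G1 X28.50 Y0.00 E2.8437
G1 X28.50 Y30.00 E5.8372
G1 X0.00 Y30.00 E8.6809
G1 X0.00 Y0.00 E11.6743

At z = 1.5 mm: the 28.5×30 cube contributes its full rectangle. The outline is a single polygon with 4 vertices. Extrusion per mm of travel: 0.8 × 0.3 / (π × 0.875²) = 0.099780. Accumulating E over each segment gives final E = 11.6743.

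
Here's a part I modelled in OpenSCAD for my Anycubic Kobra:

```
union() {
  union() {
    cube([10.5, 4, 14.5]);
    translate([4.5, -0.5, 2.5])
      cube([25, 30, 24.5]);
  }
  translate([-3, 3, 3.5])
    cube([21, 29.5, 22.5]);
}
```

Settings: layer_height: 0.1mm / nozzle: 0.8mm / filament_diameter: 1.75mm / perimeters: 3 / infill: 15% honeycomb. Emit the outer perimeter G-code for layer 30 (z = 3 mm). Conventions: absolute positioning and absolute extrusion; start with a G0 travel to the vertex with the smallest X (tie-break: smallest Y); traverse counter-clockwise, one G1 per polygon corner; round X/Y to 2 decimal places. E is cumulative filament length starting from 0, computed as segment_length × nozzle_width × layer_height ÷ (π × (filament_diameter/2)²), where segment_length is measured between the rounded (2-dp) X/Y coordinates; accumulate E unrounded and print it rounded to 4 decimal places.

At z = 3 mm: the 10.5×4 cube contributes its full rectangle; the cube at (4.5, -0.5) is present — its section is the full 25×30 rectangle; Merging all regions: the regions partially overlap (shared area 24.00 mm²), so overlapping operands fuse into one piece — 1 connected region; the cube at (-3, 3) is not intersected at this z (z outside [3.5, 26]); Merging all regions: only that combined region is present, so the union is just that shape — 1 connected region. The outline is a single polygon with 8 vertices. Extrusion per mm of travel: 0.8 × 0.1 / (π × 0.875²) = 0.033260. Accumulating E over each segment gives final E = 3.9580.

G0 X0.00 Y0.00 Z3.00
G1 X4.50 Y0.00 E0.1497
G1 X4.50 Y-0.50 E0.1663
G1 X29.50 Y-0.50 E0.9978
G1 X29.50 Y29.50 E1.9956
G1 X4.50 Y29.50 E2.8271
G1 X4.50 Y4.00 E3.6752
G1 X0.00 Y4.00 E3.8249
G1 X0.00 Y0.00 E3.9580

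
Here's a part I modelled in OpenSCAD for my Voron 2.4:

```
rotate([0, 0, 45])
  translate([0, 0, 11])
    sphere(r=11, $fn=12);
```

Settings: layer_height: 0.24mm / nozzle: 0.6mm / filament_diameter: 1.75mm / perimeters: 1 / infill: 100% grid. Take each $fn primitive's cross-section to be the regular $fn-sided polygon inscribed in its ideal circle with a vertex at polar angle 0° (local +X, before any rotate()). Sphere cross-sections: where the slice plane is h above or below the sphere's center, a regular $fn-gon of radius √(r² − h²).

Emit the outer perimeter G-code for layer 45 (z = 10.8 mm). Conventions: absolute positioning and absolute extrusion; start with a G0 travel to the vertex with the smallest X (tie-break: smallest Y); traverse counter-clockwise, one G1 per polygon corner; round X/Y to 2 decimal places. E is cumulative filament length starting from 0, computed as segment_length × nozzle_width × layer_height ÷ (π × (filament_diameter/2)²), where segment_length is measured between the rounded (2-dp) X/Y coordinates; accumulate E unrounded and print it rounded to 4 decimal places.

G0 X-10.62 Y-2.85 Z10.80
G1 X-7.78 Y-7.78 E0.3406
G1 X-2.85 Y-10.62 E0.6812
G1 X2.85 Y-10.62 E1.0225
G1 X7.78 Y-7.78 E1.3631
G1 X10.62 Y-2.85 E1.7037
G1 X10.62 Y2.85 E2.0450
G1 X7.78 Y7.78 E2.3856
G1 X2.85 Y10.62 E2.7262
G1 X-2.85 Y10.62 E3.0675
G1 X-7.78 Y7.78 E3.4081
G1 X-10.62 Y2.85 E3.7487
G1 X-10.62 Y-2.85 E4.0900

At z = 10.8 mm: the r=11 sphere contributes a regular 12-gon of circumradius √(11²−0.2²) = 10.998; (rotated 45° about Z; rotation is an isometry so areas/perimeters/island counts are preserved). The outline is a single polygon with 12 vertices. Extrusion per mm of travel: 0.6 × 0.24 / (π × 0.875²) = 0.059868. Accumulating E over each segment gives final E = 4.0900.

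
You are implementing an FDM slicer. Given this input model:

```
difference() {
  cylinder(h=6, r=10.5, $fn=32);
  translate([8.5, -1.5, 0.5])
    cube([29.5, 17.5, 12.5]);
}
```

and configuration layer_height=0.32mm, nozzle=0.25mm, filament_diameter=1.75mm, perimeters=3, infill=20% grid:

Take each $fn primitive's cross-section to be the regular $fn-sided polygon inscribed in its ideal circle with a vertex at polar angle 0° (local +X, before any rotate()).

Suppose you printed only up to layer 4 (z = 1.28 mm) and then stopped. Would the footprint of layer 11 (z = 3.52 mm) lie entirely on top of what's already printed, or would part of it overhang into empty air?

Compare the two slices. At z = 1.28: the r=10.5 cylinder contributes a regular 32-gon of circumradius 10.5 (area = (32/2)·10.500²·sin(360°/32) = 344.14 mm²); the cube at (8.5, -1.5) (footprint 29.5×17.5) is included at this height (area 516.25 mm²); Taking the first minus the rest: starting from the r=10.5 cylinder (344.14 mm²), the 29.5×17.5 cube at (8.5, -1.5) partially overlaps it — only the 11.06 mm² overlap (of its 516.25 mm²) is removed, clipping the outline — area = 333.07 mm². At z = 3.52: the cylinder: section is a regular 32-gon, circumradius r=10.5 (area = (32/2)·10.500²·sin(360°/32) = 344.14 mm²); the cube at (8.5, -1.5) (footprint 29.5×17.5) is included at this height (area 516.25 mm²); After the difference (first − rest): starting from the r=10.5 cylinder (344.14 mm²), the 29.5×17.5 cube at (8.5, -1.5) partially overlaps it — only the 11.06 mm² overlap (of its 516.25 mm²) is removed, clipping the outline — area = 333.07 mm². Checking containment: the cross-section at z = 3.52 is a subset of the cross-section at z = 1.28.

entirely on top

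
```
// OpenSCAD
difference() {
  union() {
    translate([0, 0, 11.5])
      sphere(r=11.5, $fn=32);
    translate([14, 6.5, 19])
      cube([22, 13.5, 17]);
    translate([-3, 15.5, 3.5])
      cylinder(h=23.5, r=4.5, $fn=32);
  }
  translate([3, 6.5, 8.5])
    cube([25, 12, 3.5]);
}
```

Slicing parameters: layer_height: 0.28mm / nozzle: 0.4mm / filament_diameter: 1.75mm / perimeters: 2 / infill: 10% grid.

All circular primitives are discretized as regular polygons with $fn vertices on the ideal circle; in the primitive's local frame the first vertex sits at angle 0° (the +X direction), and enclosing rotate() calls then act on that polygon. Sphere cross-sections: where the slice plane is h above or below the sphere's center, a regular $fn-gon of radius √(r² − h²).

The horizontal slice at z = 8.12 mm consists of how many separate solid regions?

At z = 8.12 mm: the r=11.5 sphere contributes a regular 32-gon of circumradius √(11.5²−3.38²) = 10.992; the cube at (14, 6.5) is absent (z outside [19, 36]); the cylinder at (-3, 15.5): section is a regular 32-gon, circumradius r=4.5; Combining (union): the 2 present regions are separate (no shared area or edge), so areas and boundary lengths simply add and each stays a separate island — 2 connected regions; the cube at (3, 6.5) is not intersected at this z (z outside [8.5, 12]); Subtracting the remaining from the first: none of the subtracted shapes is present at this height, so that combined region is unchanged — 2 connected regions. The result has 2 disconnected regions.

2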